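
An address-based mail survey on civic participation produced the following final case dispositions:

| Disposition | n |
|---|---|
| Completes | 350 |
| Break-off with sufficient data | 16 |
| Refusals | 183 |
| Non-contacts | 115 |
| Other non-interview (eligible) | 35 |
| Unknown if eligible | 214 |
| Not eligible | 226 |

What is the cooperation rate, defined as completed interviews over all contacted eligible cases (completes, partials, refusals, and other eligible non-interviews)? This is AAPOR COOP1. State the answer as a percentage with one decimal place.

Numerator = 350
Denominator = 350 + 16 + 183 + 35 = 584
COOP1 = 350 / 584 = 0.5993

59.9%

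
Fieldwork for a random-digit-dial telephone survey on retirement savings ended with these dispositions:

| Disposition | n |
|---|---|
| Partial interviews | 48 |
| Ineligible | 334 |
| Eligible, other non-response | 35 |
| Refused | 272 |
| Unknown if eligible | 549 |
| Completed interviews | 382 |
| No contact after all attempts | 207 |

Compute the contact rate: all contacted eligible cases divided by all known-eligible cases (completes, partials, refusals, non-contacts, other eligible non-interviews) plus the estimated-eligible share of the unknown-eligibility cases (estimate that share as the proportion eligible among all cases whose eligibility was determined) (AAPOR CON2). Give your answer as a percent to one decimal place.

Num → 382 + 48 + 272 + 35 = 737
Known eligible → 382 + 48 + 272 + 207 + 35 = 944
e = 944 / (944 + 334) = 944 / 1278 = 0.7387
Eligible share of unknowns → 0.7387 × 549 = 405.55
Base → 944 + 405.55 = 1349.55
CON2 = 737 / 1349.55 = 0.5461

54.6%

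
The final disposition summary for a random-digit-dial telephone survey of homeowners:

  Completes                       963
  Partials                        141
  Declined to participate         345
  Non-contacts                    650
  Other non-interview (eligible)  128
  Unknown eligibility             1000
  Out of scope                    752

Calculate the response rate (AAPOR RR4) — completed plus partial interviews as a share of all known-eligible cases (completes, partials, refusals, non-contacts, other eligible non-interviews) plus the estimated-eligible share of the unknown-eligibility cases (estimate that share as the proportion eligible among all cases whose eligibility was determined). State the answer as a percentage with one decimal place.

37.1%

Numerator: 963 + 141 = 1104
Eligible (known): 963 + 141 + 345 + 650 + 128 = 2227
e = 2227 / (2227 + 752) = 2227 / 2979 = 0.7476
e × U: 0.7476 × 1000 = 747.60
Base: 2227 + 747.60 = 2974.60
RR4 = 1104 / 2974.60 = 0.3711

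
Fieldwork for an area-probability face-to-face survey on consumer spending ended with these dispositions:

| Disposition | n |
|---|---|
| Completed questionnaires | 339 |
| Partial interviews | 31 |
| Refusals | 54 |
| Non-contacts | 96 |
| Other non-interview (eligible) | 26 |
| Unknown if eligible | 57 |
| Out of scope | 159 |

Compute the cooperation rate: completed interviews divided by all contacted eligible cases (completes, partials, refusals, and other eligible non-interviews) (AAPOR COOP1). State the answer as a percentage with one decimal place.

Top: 339
Denom: 339 + 31 + 54 + 26 = 450
COOP1 = 339 / 450 = 0.7533

75.3%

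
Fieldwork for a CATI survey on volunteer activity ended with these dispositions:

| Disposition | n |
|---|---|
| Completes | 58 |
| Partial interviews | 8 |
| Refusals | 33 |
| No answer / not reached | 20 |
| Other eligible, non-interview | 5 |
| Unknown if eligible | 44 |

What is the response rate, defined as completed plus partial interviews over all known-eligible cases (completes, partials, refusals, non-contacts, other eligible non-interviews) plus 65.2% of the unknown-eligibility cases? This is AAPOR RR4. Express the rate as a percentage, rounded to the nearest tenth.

Num = 58 + 8 = 66
Known eligible = 58 + 8 + 33 + 20 + 5 = 124
Eligible share of unknowns = 0.6520 × 44 = 28.69
Denom = 124 + 28.69 = 152.69
RR4 = 66 / 152.69 = 0.4322

43.2%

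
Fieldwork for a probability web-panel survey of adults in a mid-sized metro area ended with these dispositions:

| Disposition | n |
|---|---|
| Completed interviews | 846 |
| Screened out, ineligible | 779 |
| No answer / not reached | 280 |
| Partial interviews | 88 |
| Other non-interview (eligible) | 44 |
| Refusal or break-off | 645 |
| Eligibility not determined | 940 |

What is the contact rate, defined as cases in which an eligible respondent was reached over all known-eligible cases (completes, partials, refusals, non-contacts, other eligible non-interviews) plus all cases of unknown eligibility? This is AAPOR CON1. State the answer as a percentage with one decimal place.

57.1%

Numerator → 846 + 88 + 645 + 44 = 1623
Base → 846 + 88 + 645 + 280 + 44 + 940 = 2843
CON1 = 1623 / 2843 = 0.5709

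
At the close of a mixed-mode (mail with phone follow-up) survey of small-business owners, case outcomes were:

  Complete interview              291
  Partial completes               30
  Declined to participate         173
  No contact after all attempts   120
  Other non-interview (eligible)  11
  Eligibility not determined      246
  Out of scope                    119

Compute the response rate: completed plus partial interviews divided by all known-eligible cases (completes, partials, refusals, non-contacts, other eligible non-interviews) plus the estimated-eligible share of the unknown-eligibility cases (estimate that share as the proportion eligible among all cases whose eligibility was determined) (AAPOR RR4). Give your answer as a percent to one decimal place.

38.6%

Top: 291 + 30 = 321
Known eligible: 291 + 30 + 173 + 120 + 11 = 625
e = 625 / (625 + 119) = 625 / 744 = 0.8401
Estimated eligible among unknowns: 0.8401 × 246 = 206.66
Denominator: 625 + 206.66 = 831.66
RR4 = 321 / 831.66 = 0.3860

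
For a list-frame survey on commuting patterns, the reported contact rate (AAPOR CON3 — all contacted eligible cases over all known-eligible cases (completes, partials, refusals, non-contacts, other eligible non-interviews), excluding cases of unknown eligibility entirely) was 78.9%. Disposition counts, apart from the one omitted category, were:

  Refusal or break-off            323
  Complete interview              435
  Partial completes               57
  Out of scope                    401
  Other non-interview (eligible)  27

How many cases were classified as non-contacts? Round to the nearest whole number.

225

Numerator: 435 + 57 + 323 + 27 = 842
CON3 = 842 / D = 0.789
D = 842 / 0.789 = 1067.2
Other denominator terms total 842
non-contacts = 1067.2 − 842 ≈ 225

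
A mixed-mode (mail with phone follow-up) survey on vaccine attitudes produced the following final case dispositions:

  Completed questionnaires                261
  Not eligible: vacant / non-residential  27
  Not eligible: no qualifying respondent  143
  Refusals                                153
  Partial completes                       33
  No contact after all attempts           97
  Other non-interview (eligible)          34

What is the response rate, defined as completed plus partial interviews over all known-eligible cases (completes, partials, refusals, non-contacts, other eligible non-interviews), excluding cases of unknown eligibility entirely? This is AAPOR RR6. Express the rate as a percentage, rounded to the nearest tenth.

50.9%

Out of scope = 143 + 27 = 170
Num = 261 + 33 = 294
Denom = 261 + 33 + 153 + 97 + 34 = 578
RR6 = 294 / 578 = 0.5087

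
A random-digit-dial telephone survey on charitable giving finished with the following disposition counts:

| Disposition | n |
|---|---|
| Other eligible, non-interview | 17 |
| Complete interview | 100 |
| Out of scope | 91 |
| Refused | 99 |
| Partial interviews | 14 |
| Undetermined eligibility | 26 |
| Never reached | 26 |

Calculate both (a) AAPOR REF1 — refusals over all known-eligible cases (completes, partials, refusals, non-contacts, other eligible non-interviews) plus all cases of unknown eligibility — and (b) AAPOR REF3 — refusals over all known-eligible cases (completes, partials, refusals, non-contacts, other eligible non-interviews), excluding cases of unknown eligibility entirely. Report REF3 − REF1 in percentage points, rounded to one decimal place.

3.6

Num = 99
Denom = 100 + 14 + 99 + 26 + 17 + 26 = 282
REF1 = 99 / 282 = 0.3511
Denom = 100 + 14 + 99 + 26 + 17 = 256
REF3 = 99 / 256 = 0.3867
Difference = 38.67 − 35.11 = 3.56 percentage points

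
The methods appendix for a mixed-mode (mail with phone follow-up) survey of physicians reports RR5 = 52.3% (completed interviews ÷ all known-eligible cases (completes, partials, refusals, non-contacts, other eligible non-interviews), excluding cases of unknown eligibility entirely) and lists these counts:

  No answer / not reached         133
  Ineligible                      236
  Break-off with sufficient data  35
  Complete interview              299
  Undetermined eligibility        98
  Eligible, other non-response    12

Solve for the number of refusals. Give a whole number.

93

RR5 = 299 / D = 0.523
D = 299 / 0.523 = 571.7
Remaining denominator categories sum to 479
refusals = 571.7 − 479 ≈ 93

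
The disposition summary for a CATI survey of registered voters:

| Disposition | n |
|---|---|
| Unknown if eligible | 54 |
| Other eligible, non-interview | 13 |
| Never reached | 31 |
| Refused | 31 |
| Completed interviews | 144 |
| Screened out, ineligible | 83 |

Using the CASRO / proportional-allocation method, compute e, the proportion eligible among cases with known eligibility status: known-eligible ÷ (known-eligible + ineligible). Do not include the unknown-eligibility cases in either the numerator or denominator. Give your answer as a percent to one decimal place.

72.5%

Eligible (known) = 144 + 31 + 31 + 13 = 219
e = 219 / (219 + 83) = 219 / 302 = 0.7252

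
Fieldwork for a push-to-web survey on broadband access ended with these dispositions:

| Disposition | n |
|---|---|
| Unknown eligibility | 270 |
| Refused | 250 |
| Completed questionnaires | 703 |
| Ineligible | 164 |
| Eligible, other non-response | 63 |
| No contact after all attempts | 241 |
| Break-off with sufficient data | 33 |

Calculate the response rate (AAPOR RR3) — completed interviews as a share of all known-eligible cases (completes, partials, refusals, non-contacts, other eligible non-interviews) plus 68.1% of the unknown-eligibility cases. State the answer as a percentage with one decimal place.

Numerator → 703
Known eligible → 703 + 33 + 250 + 241 + 63 = 1290
Eligible share of unknowns → 0.6810 × 270 = 183.87
Denominator → 1290 + 183.87 = 1473.87
RR3 = 703 / 1473.87 = 0.4770

47.7%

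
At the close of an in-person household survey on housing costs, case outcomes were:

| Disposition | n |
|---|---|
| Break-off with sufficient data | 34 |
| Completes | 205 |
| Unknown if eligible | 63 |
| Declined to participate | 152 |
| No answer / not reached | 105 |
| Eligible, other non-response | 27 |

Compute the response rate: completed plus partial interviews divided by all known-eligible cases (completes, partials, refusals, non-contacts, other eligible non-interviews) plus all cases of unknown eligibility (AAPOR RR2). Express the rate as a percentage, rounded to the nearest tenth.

40.8%

Num: 205 + 34 = 239
Denominator: 205 + 34 + 152 + 105 + 27 + 63 = 586
RR2 = 239 / 586 = 0.4078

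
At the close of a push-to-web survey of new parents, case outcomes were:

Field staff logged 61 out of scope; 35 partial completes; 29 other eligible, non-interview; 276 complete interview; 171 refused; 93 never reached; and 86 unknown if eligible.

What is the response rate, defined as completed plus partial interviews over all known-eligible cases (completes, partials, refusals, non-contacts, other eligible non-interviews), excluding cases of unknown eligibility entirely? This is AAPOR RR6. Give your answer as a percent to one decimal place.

Numerator → 276 + 35 = 311
Denom → 276 + 35 + 171 + 93 + 29 = 604
RR6 = 311 / 604 = 0.5149

51.5%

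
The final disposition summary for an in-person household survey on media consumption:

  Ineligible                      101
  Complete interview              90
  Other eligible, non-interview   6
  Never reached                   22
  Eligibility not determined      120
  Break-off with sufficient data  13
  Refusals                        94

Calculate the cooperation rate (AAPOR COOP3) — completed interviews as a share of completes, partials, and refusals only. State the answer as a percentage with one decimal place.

Top = 90
Denominator = 90 + 13 + 94 = 197
COOP3 = 90 / 197 = 0.4569

45.7%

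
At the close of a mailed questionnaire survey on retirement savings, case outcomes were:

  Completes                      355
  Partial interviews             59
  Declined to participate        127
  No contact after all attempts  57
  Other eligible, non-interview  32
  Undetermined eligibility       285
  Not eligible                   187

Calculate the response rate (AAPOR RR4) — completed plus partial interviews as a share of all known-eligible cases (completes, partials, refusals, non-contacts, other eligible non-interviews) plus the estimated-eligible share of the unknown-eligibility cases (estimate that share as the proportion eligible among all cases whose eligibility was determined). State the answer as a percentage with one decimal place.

Top = 355 + 59 = 414
Eligible (known) = 355 + 59 + 127 + 57 + 32 = 630
e = 630 / (630 + 187) = 630 / 817 = 0.7711
e × U = 0.7711 × 285 = 219.76
Denominator = 630 + 219.76 = 849.76
RR4 = 414 / 849.76 = 0.4872

48.7%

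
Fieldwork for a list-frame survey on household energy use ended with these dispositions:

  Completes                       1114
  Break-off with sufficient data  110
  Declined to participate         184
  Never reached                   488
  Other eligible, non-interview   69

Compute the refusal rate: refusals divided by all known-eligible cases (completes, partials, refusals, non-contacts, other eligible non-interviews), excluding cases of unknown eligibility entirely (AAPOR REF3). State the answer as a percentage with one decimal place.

9.4%

Num = 184
Base = 1114 + 110 + 184 + 488 + 69 = 1965
REF3 = 184 / 1965 = 0.0936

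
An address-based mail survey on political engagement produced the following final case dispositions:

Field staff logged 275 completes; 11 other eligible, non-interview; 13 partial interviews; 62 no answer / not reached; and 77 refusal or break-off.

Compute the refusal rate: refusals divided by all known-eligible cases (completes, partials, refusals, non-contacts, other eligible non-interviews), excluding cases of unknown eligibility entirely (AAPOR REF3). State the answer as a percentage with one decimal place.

Numerator: 77
Base: 275 + 13 + 77 + 62 + 11 = 438
REF3 = 77 / 438 = 0.1758

17.6%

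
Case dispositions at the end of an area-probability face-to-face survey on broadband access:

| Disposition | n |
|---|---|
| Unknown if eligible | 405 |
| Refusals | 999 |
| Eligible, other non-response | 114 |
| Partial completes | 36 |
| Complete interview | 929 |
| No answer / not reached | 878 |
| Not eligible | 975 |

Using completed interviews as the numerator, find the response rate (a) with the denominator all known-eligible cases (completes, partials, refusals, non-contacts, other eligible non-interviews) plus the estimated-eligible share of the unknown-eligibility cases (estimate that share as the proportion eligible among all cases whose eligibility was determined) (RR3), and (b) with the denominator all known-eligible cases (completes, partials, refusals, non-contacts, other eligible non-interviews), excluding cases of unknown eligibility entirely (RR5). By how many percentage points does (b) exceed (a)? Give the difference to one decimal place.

2.9

Top → 929
Determined eligible → 929 + 36 + 999 + 878 + 114 = 2956
e = 2956 / (2956 + 975) = 2956 / 3931 = 0.7520
e × U → 0.7520 × 405 = 304.56
Denom → 2956 + 304.56 = 3260.56
RR3 = 929 / 3260.56 = 0.2849
Denom → 929 + 36 + 999 + 878 + 114 = 2956
RR5 = 929 / 2956 = 0.3143
Difference = 31.43 − 28.49 = 2.94 percentage points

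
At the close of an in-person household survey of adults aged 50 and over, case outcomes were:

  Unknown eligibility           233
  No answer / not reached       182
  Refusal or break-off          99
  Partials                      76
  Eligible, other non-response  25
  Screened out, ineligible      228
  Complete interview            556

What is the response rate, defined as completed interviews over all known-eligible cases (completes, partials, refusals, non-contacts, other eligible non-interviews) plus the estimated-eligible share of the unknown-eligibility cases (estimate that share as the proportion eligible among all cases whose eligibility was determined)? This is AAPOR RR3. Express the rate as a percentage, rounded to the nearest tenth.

Top: 556
Eligible (known): 556 + 76 + 99 + 182 + 25 = 938
e = 938 / (938 + 228) = 938 / 1166 = 0.8045
Estimated eligible among unknowns: 0.8045 × 233 = 187.45
Denominator: 938 + 187.45 = 1125.45
RR3 = 556 / 1125.45 = 0.4940

49.4%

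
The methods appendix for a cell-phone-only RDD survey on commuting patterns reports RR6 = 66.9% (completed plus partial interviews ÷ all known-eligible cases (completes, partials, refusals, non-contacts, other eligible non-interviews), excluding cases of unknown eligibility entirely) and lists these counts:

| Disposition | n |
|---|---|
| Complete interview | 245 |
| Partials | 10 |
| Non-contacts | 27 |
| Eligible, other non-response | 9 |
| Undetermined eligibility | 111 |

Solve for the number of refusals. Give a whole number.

90

Numerator → 245 + 10 = 255
RR6 = 255 / D = 0.669
D = 255 / 0.669 = 381.2
Other denominator terms total 291
refusals = 381.2 − 291 ≈ 90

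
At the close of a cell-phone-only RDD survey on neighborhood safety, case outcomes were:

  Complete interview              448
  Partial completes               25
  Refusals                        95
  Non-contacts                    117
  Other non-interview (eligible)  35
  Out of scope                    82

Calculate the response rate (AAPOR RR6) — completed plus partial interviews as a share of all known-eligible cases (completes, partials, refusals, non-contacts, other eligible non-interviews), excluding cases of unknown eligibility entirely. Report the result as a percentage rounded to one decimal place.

Top = 448 + 25 = 473
Denominator = 448 + 25 + 95 + 117 + 35 = 720
RR6 = 473 / 720 = 0.6569

65.7%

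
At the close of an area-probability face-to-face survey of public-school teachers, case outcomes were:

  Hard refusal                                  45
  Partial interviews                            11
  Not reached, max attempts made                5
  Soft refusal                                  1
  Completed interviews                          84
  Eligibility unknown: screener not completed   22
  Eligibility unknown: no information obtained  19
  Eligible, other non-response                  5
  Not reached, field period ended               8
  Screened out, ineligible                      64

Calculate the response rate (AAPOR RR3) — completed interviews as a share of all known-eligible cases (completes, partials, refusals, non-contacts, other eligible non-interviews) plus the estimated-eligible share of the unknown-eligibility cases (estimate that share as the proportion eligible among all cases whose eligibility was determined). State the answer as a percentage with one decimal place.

44.6%

Refusals = 45 + 1 = 46
No answer / not reached = 8 + 5 = 13
Eligibility not determined = 22 + 19 = 41
Top = 84
Eligible (known) = 84 + 11 + 46 + 13 + 5 = 159
e = 159 / (159 + 64) = 159 / 223 = 0.7130
Eligible share of unknowns = 0.7130 × 41 = 29.23
Denominator = 159 + 29.23 = 188.23
RR3 = 84 / 188.23 = 0.4463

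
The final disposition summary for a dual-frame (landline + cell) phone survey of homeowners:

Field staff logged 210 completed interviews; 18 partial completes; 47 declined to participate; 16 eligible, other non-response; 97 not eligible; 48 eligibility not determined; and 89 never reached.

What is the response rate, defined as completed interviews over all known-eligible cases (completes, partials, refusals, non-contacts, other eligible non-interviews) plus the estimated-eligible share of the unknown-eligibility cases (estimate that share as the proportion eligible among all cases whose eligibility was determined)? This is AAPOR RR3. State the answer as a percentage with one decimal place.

50.2%

Num → 210
Eligible (known) → 210 + 18 + 47 + 89 + 16 = 380
e = 380 / (380 + 97) = 380 / 477 = 0.7966
Estimated eligible among unknowns → 0.7966 × 48 = 38.24
Base → 380 + 38.24 = 418.24
RR3 = 210 / 418.24 = 0.5021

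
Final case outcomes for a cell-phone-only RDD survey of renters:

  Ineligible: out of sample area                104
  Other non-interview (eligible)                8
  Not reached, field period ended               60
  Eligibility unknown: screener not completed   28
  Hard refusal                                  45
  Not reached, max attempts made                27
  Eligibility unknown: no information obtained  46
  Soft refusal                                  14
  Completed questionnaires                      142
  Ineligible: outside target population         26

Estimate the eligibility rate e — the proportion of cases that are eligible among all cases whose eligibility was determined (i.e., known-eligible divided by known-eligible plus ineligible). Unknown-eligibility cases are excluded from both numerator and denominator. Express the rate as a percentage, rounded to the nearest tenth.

Refusals = 45 + 14 = 59
Never reached = 60 + 27 = 87
Undetermined eligibility = 28 + 46 = 74
Out of scope = 26 + 104 = 130
Known eligible: 142 + 59 + 87 + 8 = 296
e = 296 / (296 + 130) = 296 / 426 = 0.6948

69.5%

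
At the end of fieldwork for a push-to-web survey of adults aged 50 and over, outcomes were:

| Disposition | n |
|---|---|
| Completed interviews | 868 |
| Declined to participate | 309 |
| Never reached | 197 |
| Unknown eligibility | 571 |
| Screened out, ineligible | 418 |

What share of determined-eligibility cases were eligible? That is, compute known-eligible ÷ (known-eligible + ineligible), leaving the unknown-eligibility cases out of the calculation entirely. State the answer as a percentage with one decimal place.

76.7%

Known eligible → 868 + 309 + 197 = 1374
e = 1374 / (1374 + 418) = 1374 / 1792 = 0.7667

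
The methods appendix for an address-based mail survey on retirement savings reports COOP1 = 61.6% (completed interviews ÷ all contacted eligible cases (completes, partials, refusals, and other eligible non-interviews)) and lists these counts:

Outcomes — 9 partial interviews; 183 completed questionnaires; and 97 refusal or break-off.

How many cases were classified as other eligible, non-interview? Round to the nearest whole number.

8

COOP1 = 183 / D = 0.616
D = 183 / 0.616 = 297.1
Other denominator terms total 289
other eligible, non-interview = 297.1 − 289 ≈ 8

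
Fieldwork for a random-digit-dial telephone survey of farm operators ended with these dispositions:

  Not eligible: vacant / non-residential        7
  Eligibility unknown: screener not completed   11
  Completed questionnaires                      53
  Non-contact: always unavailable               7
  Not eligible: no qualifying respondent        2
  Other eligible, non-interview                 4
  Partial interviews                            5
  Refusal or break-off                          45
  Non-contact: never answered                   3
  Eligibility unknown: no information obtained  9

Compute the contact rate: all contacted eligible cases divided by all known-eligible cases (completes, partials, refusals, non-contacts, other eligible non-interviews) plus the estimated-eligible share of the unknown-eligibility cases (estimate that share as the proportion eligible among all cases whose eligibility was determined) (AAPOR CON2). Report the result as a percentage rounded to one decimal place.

Non-contacts = 3 + 7 = 10
Eligibility not determined = 11 + 9 = 20
Screened out, ineligible = 2 + 7 = 9
Num = 53 + 5 + 45 + 4 = 107
Eligible (known) = 53 + 5 + 45 + 10 + 4 = 117
e = 117 / (117 + 9) = 117 / 126 = 0.9286
e × U = 0.9286 × 20 = 18.57
Base = 117 + 18.57 = 135.57
CON2 = 107 / 135.57 = 0.7893

78.9%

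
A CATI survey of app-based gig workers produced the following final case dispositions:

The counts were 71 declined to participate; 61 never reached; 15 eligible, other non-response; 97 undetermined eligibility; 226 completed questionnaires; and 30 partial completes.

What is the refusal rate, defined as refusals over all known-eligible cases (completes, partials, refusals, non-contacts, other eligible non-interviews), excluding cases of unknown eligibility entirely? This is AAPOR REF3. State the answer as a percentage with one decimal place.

17.6%

Num → 71
Denominator → 226 + 30 + 71 + 61 + 15 = 403
REF3 = 71 / 403 = 0.1762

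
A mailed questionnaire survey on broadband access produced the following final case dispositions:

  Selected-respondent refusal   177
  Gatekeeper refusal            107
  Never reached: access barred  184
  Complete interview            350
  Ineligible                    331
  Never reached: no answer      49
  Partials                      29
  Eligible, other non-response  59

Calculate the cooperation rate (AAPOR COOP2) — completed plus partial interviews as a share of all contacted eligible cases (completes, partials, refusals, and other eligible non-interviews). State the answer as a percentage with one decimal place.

Refused = 107 + 177 = 284
Never reached = 49 + 184 = 233
Numerator: 350 + 29 = 379
Denom: 350 + 29 + 284 + 59 = 722
COOP2 = 379 / 722 = 0.5249

52.5%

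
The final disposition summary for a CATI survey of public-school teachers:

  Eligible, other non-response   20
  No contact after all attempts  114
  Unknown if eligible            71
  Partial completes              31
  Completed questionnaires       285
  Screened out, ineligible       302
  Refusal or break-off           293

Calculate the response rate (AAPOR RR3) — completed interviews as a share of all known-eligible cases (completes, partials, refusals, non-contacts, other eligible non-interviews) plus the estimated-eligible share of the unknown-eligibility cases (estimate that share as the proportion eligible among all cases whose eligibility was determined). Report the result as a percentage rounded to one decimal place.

35.9%

Numerator → 285
Known eligible → 285 + 31 + 293 + 114 + 20 = 743
e = 743 / (743 + 302) = 743 / 1045 = 0.7110
Estimated eligible among unknowns → 0.7110 × 71 = 50.48
Denom → 743 + 50.48 = 793.48
RR3 = 285 / 793.48 = 0.3592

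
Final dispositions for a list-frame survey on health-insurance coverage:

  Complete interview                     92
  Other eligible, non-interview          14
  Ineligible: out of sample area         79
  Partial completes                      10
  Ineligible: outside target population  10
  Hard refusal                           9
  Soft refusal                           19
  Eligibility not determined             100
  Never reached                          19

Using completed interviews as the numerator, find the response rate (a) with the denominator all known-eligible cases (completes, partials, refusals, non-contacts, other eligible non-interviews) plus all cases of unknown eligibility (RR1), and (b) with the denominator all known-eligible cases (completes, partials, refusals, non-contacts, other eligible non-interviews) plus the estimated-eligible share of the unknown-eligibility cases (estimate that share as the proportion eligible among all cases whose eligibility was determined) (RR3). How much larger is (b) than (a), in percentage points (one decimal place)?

Refusals = 9 + 19 = 28
Not eligible = 10 + 79 = 89
Top = 92
Base = 92 + 10 + 28 + 19 + 14 + 100 = 263
RR1 = 92 / 263 = 0.3498
Eligible (known) = 92 + 10 + 28 + 19 + 14 = 163
e = 163 / (163 + 89) = 163 / 252 = 0.6468
e × U = 0.6468 × 100 = 64.68
Base = 163 + 64.68 = 227.68
RR3 = 92 / 227.68 = 0.4041
Difference = 40.41 − 34.98 = 5.43 percentage points

5.4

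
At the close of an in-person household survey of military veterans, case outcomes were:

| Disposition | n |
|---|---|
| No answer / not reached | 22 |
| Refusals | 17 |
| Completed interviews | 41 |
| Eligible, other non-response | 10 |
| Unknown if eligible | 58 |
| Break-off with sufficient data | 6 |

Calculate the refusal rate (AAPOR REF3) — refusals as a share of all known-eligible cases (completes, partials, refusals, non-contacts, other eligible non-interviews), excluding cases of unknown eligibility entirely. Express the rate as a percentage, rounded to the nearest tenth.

Top → 17
Denom → 41 + 6 + 17 + 22 + 10 = 96
REF3 = 17 / 96 = 0.1771

17.7%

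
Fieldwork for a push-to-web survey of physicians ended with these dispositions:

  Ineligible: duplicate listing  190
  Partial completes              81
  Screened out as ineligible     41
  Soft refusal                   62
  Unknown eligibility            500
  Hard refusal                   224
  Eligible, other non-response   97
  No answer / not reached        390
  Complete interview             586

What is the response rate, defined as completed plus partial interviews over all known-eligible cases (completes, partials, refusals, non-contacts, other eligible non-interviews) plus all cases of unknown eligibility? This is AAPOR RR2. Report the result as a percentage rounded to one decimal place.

Refusals = 224 + 62 = 286
Out of scope = 41 + 190 = 231
Numerator → 586 + 81 = 667
Denom → 586 + 81 + 286 + 390 + 97 + 500 = 1940
RR2 = 667 / 1940 = 0.3438

34.4%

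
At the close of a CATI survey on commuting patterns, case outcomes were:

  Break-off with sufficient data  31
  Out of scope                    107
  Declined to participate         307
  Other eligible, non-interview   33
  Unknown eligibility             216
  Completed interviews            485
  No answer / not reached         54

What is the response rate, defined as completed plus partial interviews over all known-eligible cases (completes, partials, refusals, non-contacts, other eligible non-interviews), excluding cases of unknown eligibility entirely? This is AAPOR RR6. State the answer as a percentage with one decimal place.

56.7%

Num = 485 + 31 = 516
Base = 485 + 31 + 307 + 54 + 33 = 910
RR6 = 516 / 910 = 0.5670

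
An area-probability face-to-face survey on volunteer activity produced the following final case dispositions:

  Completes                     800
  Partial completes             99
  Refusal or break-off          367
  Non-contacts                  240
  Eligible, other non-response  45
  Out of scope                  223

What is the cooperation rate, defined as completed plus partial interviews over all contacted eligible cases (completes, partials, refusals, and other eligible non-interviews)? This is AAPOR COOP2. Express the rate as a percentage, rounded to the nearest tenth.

68.6%

Top → 800 + 99 = 899
Denominator → 800 + 99 + 367 + 45 = 1311
COOP2 = 899 / 1311 = 0.6857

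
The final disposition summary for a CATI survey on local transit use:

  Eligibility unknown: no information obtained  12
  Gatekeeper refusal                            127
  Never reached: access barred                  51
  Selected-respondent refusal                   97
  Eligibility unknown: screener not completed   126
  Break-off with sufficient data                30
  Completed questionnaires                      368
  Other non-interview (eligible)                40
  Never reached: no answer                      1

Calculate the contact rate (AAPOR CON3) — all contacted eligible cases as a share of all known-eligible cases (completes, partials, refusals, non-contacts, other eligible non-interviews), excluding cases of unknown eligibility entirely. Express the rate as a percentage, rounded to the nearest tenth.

92.7%

Refused = 127 + 97 = 224
No contact after all attempts = 1 + 51 = 52
Undetermined eligibility = 126 + 12 = 138
Numerator → 368 + 30 + 224 + 40 = 662
Denominator → 368 + 30 + 224 + 52 + 40 = 714
CON3 = 662 / 714 = 0.9272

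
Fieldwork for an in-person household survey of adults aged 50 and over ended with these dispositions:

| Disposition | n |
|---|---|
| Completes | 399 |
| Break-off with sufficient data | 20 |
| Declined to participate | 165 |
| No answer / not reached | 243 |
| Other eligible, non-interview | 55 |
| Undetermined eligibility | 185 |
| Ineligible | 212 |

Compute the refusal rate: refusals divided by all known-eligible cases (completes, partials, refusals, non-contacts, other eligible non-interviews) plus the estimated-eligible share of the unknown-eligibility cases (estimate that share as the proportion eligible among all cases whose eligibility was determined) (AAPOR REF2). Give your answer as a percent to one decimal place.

16.0%

Numerator = 165
Known eligible = 399 + 20 + 165 + 243 + 55 = 882
e = 882 / (882 + 212) = 882 / 1094 = 0.8062
e × U = 0.8062 × 185 = 149.15
Denominator = 882 + 149.15 = 1031.15
REF2 = 165 / 1031.15 = 0.1600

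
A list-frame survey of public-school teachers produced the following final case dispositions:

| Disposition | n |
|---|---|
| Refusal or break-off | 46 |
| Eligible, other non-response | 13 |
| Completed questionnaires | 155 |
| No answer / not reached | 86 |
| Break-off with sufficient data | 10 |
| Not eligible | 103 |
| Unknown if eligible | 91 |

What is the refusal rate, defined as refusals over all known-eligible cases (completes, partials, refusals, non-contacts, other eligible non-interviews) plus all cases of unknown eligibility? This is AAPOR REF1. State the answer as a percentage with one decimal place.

11.5%

Numerator = 46
Base = 155 + 10 + 46 + 86 + 13 + 91 = 401
REF1 = 46 / 401 = 0.1147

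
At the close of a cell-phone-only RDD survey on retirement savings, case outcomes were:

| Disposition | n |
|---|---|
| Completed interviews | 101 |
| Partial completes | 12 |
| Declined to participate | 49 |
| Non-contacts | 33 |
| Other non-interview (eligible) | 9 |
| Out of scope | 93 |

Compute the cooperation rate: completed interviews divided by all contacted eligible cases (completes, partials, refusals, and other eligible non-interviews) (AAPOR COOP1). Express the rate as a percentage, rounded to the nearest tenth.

Numerator = 101
Base = 101 + 12 + 49 + 9 = 171
COOP1 = 101 / 171 = 0.5906

59.1%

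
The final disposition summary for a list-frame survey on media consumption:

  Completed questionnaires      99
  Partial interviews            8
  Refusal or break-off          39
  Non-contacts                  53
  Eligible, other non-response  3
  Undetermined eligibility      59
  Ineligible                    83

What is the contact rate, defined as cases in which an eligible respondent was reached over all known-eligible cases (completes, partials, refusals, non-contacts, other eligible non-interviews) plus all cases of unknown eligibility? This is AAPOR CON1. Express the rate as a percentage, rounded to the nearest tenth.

Top: 99 + 8 + 39 + 3 = 149
Base: 99 + 8 + 39 + 53 + 3 + 59 = 261
CON1 = 149 / 261 = 0.5709

57.1%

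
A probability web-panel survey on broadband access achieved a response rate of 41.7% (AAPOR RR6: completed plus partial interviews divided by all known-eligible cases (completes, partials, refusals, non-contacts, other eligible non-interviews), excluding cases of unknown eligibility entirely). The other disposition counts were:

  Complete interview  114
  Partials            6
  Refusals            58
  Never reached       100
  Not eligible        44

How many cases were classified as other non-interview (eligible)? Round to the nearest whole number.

10

Numerator: 114 + 6 = 120
RR6 = 120 / D = 0.417
D = 120 / 0.417 = 287.8
Other denominator terms total 278
other non-interview (eligible) = 287.8 − 278 ≈ 10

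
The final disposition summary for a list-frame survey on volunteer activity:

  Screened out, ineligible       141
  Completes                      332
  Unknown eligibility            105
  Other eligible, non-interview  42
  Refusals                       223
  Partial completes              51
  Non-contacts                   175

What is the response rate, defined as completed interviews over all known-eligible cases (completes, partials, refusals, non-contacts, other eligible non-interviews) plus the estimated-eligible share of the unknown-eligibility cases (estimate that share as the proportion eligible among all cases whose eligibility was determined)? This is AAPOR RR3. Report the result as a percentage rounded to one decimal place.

36.4%

Top: 332
Eligible (known): 332 + 51 + 223 + 175 + 42 = 823
e = 823 / (823 + 141) = 823 / 964 = 0.8537
e × U: 0.8537 × 105 = 89.64
Base: 823 + 89.64 = 912.64
RR3 = 332 / 912.64 = 0.3638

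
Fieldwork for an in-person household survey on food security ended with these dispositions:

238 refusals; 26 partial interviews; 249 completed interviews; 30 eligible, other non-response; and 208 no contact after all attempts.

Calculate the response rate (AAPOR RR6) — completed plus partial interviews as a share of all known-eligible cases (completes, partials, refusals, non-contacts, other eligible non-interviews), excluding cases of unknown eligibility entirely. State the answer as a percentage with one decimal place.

36.6%

Numerator → 249 + 26 = 275
Denominator → 249 + 26 + 238 + 208 + 30 = 751
RR6 = 275 / 751 = 0.3662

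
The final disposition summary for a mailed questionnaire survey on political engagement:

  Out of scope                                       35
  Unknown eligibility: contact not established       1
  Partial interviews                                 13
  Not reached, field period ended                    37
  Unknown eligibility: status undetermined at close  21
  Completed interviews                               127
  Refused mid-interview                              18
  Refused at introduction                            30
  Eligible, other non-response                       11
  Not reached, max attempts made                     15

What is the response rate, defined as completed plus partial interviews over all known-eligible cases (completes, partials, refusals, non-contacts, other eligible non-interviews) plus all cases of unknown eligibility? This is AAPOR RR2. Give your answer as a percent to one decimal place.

Refusal or break-off = 30 + 18 = 48
Never reached = 37 + 15 = 52
Undetermined eligibility = 1 + 21 = 22
Top → 127 + 13 = 140
Denom → 127 + 13 + 48 + 52 + 11 + 22 = 273
RR2 = 140 / 273 = 0.5128

51.3%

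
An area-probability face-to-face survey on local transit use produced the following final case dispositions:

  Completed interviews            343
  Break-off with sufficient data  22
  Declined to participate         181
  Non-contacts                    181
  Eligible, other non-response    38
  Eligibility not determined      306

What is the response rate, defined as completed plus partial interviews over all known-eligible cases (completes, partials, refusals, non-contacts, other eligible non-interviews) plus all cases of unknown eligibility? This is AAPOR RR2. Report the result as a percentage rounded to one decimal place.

34.1%

Num → 343 + 22 = 365
Base → 343 + 22 + 181 + 181 + 38 + 306 = 1071
RR2 = 365 / 1071 = 0.3408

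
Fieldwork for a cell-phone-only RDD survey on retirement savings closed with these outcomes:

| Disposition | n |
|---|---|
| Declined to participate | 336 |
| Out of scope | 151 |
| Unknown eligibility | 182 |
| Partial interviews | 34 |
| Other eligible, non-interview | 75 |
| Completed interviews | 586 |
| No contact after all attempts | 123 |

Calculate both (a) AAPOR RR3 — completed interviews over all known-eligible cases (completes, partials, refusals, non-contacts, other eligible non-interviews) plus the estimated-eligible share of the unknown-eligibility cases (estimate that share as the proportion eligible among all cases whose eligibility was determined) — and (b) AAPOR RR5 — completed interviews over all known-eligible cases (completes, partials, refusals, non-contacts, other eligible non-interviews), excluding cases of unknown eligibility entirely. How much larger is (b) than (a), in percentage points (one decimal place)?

6.2

Numerator → 586
Known eligible → 586 + 34 + 336 + 123 + 75 = 1154
e = 1154 / (1154 + 151) = 1154 / 1305 = 0.8843
e × U → 0.8843 × 182 = 160.94
Denominator → 1154 + 160.94 = 1314.94
RR3 = 586 / 1314.94 = 0.4456
Denominator → 586 + 34 + 336 + 123 + 75 = 1154
RR5 = 586 / 1154 = 0.5078
Difference = 50.78 − 44.56 = 6.22 percentage points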